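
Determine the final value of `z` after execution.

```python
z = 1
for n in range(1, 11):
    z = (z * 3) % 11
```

Let's trace through this code step by step.

Initialize: z = 1
Entering loop: for n in range(1, 11):

After execution: z = 1
1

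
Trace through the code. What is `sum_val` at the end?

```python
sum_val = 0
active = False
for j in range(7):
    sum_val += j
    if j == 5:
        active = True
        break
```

Let's trace through this code step by step.

Initialize: sum_val = 0
Initialize: active = False
Entering loop: for j in range(7):

After execution: sum_val = 15
15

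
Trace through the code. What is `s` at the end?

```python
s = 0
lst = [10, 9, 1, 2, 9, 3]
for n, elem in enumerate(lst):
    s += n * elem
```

Let's trace through this code step by step.

Initialize: s = 0
Initialize: lst = [10, 9, 1, 2, 9, 3]
Entering loop: for n, elem in enumerate(lst):

After execution: s = 68
68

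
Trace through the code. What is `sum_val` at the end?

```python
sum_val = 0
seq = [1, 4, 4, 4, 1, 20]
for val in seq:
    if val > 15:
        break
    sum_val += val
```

Let's trace through this code step by step.

Initialize: sum_val = 0
Initialize: seq = [1, 4, 4, 4, 1, 20]
Entering loop: for val in seq:

After execution: sum_val = 14
14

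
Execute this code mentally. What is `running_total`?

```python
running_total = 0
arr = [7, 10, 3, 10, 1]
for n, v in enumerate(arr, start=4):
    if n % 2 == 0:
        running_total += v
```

Let's trace through this code step by step.

Initialize: running_total = 0
Initialize: arr = [7, 10, 3, 10, 1]
Entering loop: for n, v in enumerate(arr, start=4):

After execution: running_total = 11
11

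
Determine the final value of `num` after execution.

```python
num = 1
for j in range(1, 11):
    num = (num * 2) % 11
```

Let's trace through this code step by step.

Initialize: num = 1
Entering loop: for j in range(1, 11):

After execution: num = 1
1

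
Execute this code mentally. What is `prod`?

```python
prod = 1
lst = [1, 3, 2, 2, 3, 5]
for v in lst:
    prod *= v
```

Let's trace through this code step by step.

Initialize: prod = 1
Initialize: lst = [1, 3, 2, 2, 3, 5]
Entering loop: for v in lst:

After execution: prod = 180
180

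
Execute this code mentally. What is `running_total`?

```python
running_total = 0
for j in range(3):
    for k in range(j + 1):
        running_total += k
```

Let's trace through this code step by step.

Initialize: running_total = 0
Entering loop: for j in range(3):

After execution: running_total = 4
4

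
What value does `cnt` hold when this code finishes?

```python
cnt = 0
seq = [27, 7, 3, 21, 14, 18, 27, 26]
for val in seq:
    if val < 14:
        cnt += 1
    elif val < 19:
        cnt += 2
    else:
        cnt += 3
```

Let's trace through this code step by step.

Initialize: cnt = 0
Initialize: seq = [27, 7, 3, 21, 14, 18, 27, 26]
Entering loop: for val in seq:

After execution: cnt = 18
18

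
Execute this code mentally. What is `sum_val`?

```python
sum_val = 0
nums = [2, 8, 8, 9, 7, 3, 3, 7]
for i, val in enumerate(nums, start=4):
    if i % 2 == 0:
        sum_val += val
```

Let's trace through this code step by step.

Initialize: sum_val = 0
Initialize: nums = [2, 8, 8, 9, 7, 3, 3, 7]
Entering loop: for i, val in enumerate(nums, start=4):

After execution: sum_val = 20
20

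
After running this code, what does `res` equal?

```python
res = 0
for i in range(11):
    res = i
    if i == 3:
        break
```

Let's trace through this code step by step.

Initialize: res = 0
Entering loop: for i in range(11):

After execution: res = 3
3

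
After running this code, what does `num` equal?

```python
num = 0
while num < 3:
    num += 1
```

Let's trace through this code step by step.

Initialize: num = 0
Entering loop: while num < 3:

After execution: num = 3
3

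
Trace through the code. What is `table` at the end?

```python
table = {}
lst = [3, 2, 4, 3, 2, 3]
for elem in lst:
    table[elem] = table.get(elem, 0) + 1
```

Let's trace through this code step by step.

Initialize: table = {}
Initialize: lst = [3, 2, 4, 3, 2, 3]
Entering loop: for elem in lst:

After execution: table = {3: 3, 2: 2, 4: 1}
{3: 3, 2: 2, 4: 1}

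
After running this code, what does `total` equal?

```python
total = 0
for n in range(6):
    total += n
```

Let's trace through this code step by step.

Initialize: total = 0
Entering loop: for n in range(6):

After execution: total = 15
15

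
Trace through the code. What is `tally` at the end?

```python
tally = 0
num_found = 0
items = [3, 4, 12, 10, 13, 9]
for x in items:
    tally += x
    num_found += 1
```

Let's trace through this code step by step.

Initialize: tally = 0
Initialize: num_found = 0
Initialize: items = [3, 4, 12, 10, 13, 9]
Entering loop: for x in items:

After execution: tally = 51
51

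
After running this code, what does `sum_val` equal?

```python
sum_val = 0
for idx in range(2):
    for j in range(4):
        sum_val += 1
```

Let's trace through this code step by step.

Initialize: sum_val = 0
Entering loop: for idx in range(2):

After execution: sum_val = 8
8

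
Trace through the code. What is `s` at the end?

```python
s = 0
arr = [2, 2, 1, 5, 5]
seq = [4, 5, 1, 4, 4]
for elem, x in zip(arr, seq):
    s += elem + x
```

Let's trace through this code step by step.

Initialize: s = 0
Initialize: arr = [2, 2, 1, 5, 5]
Initialize: seq = [4, 5, 1, 4, 4]
Entering loop: for elem, x in zip(arr, seq):

After execution: s = 33
33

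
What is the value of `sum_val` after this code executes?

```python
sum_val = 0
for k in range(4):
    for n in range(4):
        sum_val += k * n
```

Let's trace through this code step by step.

Initialize: sum_val = 0
Entering loop: for k in range(4):

After execution: sum_val = 36
36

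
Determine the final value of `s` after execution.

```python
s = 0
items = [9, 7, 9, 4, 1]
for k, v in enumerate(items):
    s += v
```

Let's trace through this code step by step.

Initialize: s = 0
Initialize: items = [9, 7, 9, 4, 1]
Entering loop: for k, v in enumerate(items):

After execution: s = 30
30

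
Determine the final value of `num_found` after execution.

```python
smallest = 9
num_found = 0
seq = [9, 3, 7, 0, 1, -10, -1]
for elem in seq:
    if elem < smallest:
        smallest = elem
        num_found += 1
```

Let's trace through this code step by step.

Initialize: smallest = 9
Initialize: num_found = 0
Initialize: seq = [9, 3, 7, 0, 1, -10, -1]
Entering loop: for elem in seq:

After execution: num_found = 3
3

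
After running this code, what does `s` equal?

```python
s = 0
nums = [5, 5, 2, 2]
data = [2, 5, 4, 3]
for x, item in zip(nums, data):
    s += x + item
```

Let's trace through this code step by step.

Initialize: s = 0
Initialize: nums = [5, 5, 2, 2]
Initialize: data = [2, 5, 4, 3]
Entering loop: for x, item in zip(nums, data):

After execution: s = 28
28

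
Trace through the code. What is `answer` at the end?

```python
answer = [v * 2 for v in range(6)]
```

Let's trace through this code step by step.

Initialize: answer = [v * 2 for v in range(6)]

After execution: answer = [0, 2, 4, 6, 8, 10]
[0, 2, 4, 6, 8, 10]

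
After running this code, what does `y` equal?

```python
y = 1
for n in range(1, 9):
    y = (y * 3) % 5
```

Let's trace through this code step by step.

Initialize: y = 1
Entering loop: for n in range(1, 9):

After execution: y = 1
1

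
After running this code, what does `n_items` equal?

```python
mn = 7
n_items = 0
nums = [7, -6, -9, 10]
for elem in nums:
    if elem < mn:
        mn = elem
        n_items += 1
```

Let's trace through this code step by step.

Initialize: mn = 7
Initialize: n_items = 0
Initialize: nums = [7, -6, -9, 10]
Entering loop: for elem in nums:

After execution: n_items = 2
2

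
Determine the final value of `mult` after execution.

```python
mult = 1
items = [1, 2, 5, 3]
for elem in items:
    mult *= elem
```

Let's trace through this code step by step.

Initialize: mult = 1
Initialize: items = [1, 2, 5, 3]
Entering loop: for elem in items:

After execution: mult = 30
30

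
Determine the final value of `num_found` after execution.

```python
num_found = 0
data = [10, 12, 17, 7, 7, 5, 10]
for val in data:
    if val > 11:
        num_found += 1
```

Let's trace through this code step by step.

Initialize: num_found = 0
Initialize: data = [10, 12, 17, 7, 7, 5, 10]
Entering loop: for val in data:

After execution: num_found = 2
2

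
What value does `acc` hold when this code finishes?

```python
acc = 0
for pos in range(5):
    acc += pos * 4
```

Let's trace through this code step by step.

Initialize: acc = 0
Entering loop: for pos in range(5):

After execution: acc = 40
40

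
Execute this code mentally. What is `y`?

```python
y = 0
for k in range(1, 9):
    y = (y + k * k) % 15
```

Let's trace through this code step by step.

Initialize: y = 0
Entering loop: for k in range(1, 9):

After execution: y = 9
9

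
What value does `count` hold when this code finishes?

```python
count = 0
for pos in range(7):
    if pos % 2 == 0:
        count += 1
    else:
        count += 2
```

Let's trace through this code step by step.

Initialize: count = 0
Entering loop: for pos in range(7):

After execution: count = 10
10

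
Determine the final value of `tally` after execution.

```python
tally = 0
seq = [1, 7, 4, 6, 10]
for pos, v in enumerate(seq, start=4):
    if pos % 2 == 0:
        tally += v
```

Let's trace through this code step by step.

Initialize: tally = 0
Initialize: seq = [1, 7, 4, 6, 10]
Entering loop: for pos, v in enumerate(seq, start=4):

After execution: tally = 15
15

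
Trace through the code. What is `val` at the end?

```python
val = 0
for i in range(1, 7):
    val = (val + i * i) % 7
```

Let's trace through this code step by step.

Initialize: val = 0
Entering loop: for i in range(1, 7):

After execution: val = 0
0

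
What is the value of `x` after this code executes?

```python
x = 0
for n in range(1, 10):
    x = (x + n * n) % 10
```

Let's trace through this code step by step.

Initialize: x = 0
Entering loop: for n in range(1, 10):

After execution: x = 5
5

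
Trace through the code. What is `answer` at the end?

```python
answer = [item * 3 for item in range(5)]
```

Let's trace through this code step by step.

Initialize: answer = [item * 3 for item in range(5)]

After execution: answer = [0, 3, 6, 9, 12]
[0, 3, 6, 9, 12]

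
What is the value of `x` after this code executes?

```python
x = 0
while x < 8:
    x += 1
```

Let's trace through this code step by step.

Initialize: x = 0
Entering loop: while x < 8:

After execution: x = 8
8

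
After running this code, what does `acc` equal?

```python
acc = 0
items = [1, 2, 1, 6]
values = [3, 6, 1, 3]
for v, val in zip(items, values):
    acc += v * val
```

Let's trace through this code step by step.

Initialize: acc = 0
Initialize: items = [1, 2, 1, 6]
Initialize: values = [3, 6, 1, 3]
Entering loop: for v, val in zip(items, values):

After execution: acc = 34
34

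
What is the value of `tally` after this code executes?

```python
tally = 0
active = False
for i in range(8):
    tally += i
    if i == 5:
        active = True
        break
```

Let's trace through this code step by step.

Initialize: tally = 0
Initialize: active = False
Entering loop: for i in range(8):

After execution: tally = 15
15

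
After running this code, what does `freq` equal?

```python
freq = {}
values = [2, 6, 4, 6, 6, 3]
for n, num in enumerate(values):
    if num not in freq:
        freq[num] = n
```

Let's trace through this code step by step.

Initialize: freq = {}
Initialize: values = [2, 6, 4, 6, 6, 3]
Entering loop: for n, num in enumerate(values):

After execution: freq = {2: 0, 6: 1, 4: 2, 3: 5}
{2: 0, 6: 1, 4: 2, 3: 5}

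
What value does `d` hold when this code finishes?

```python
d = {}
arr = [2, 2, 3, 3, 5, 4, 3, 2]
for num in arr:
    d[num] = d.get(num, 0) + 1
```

Let's trace through this code step by step.

Initialize: d = {}
Initialize: arr = [2, 2, 3, 3, 5, 4, 3, 2]
Entering loop: for num in arr:

After execution: d = {2: 3, 3: 3, 5: 1, 4: 1}
{2: 3, 3: 3, 5: 1, 4: 1}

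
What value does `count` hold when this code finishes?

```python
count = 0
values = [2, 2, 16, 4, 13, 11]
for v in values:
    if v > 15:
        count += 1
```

Let's trace through this code step by step.

Initialize: count = 0
Initialize: values = [2, 2, 16, 4, 13, 11]
Entering loop: for v in values:

After execution: count = 1
1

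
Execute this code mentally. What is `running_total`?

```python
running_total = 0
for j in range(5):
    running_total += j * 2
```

Let's trace through this code step by step.

Initialize: running_total = 0
Entering loop: for j in range(5):

After execution: running_total = 20
20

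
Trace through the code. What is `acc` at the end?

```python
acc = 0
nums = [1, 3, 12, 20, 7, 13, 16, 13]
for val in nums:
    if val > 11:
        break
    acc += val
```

Let's trace through this code step by step.

Initialize: acc = 0
Initialize: nums = [1, 3, 12, 20, 7, 13, 16, 13]
Entering loop: for val in nums:

After execution: acc = 4
4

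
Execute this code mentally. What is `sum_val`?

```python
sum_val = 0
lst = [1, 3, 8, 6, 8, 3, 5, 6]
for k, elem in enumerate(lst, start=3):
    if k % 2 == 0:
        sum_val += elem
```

Let's trace through this code step by step.

Initialize: sum_val = 0
Initialize: lst = [1, 3, 8, 6, 8, 3, 5, 6]
Entering loop: for k, elem in enumerate(lst, start=3):

After execution: sum_val = 18
18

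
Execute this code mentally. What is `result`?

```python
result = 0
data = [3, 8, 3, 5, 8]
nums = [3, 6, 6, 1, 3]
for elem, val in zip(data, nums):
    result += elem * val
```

Let's trace through this code step by step.

Initialize: result = 0
Initialize: data = [3, 8, 3, 5, 8]
Initialize: nums = [3, 6, 6, 1, 3]
Entering loop: for elem, val in zip(data, nums):

After execution: result = 104
104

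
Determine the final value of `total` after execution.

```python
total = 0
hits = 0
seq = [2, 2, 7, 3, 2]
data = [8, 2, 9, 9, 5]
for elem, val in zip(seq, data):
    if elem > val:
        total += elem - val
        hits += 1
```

Let's trace through this code step by step.

Initialize: total = 0
Initialize: hits = 0
Initialize: seq = [2, 2, 7, 3, 2]
Initialize: data = [8, 2, 9, 9, 5]
Entering loop: for elem, val in zip(seq, data):

After execution: total = 0
0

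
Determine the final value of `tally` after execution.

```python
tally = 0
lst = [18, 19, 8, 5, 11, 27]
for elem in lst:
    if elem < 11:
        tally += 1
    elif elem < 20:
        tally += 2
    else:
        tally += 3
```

Let's trace through this code step by step.

Initialize: tally = 0
Initialize: lst = [18, 19, 8, 5, 11, 27]
Entering loop: for elem in lst:

After execution: tally = 11
11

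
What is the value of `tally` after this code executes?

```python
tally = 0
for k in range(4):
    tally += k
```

Let's trace through this code step by step.

Initialize: tally = 0
Entering loop: for k in range(4):

After execution: tally = 6
6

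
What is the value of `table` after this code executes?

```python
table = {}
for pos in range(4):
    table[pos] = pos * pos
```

Let's trace through this code step by step.

Initialize: table = {}
Entering loop: for pos in range(4):

After execution: table = {0: 0, 1: 1, 2: 4, 3: 9}
{0: 0, 1: 1, 2: 4, 3: 9}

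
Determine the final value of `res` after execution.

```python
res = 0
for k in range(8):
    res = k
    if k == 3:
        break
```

Let's trace through this code step by step.

Initialize: res = 0
Entering loop: for k in range(8):

After execution: res = 3
3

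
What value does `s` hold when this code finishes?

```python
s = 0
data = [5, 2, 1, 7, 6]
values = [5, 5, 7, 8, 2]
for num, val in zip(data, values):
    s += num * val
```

Let's trace through this code step by step.

Initialize: s = 0
Initialize: data = [5, 2, 1, 7, 6]
Initialize: values = [5, 5, 7, 8, 2]
Entering loop: for num, val in zip(data, values):

After execution: s = 110
110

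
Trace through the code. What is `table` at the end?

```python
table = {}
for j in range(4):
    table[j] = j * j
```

Let's trace through this code step by step.

Initialize: table = {}
Entering loop: for j in range(4):

After execution: table = {0: 0, 1: 1, 2: 4, 3: 9}
{0: 0, 1: 1, 2: 4, 3: 9}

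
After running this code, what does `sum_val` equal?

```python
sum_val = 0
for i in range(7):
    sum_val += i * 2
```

Let's trace through this code step by step.

Initialize: sum_val = 0
Entering loop: for i in range(7):

After execution: sum_val = 42
42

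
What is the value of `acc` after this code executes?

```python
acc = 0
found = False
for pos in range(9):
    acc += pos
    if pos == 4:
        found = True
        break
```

Let's trace through this code step by step.

Initialize: acc = 0
Initialize: found = False
Entering loop: for pos in range(9):

After execution: acc = 10
10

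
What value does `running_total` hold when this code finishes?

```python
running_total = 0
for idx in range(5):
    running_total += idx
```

Let's trace through this code step by step.

Initialize: running_total = 0
Entering loop: for idx in range(5):

After execution: running_total = 10
10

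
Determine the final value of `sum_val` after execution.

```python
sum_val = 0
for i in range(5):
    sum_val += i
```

Let's trace through this code step by step.

Initialize: sum_val = 0
Entering loop: for i in range(5):

After execution: sum_val = 10
10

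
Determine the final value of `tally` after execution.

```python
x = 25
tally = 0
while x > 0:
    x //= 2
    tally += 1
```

Let's trace through this code step by step.

Initialize: x = 25
Initialize: tally = 0
Entering loop: while x > 0:

After execution: tally = 5
5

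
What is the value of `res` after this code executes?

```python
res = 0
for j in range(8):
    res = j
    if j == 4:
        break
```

Let's trace through this code step by step.

Initialize: res = 0
Entering loop: for j in range(8):

After execution: res = 4
4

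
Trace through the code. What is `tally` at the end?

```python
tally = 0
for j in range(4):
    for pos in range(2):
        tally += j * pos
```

Let's trace through this code step by step.

Initialize: tally = 0
Entering loop: for j in range(4):

After execution: tally = 6
6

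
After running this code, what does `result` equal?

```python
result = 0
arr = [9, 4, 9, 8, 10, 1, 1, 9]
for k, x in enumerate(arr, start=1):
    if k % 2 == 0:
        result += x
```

Let's trace through this code step by step.

Initialize: result = 0
Initialize: arr = [9, 4, 9, 8, 10, 1, 1, 9]
Entering loop: for k, x in enumerate(arr, start=1):

After execution: result = 22
22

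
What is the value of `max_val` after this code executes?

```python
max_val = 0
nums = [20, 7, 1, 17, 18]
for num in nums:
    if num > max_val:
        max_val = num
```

Let's trace through this code step by step.

Initialize: max_val = 0
Initialize: nums = [20, 7, 1, 17, 18]
Entering loop: for num in nums:

After execution: max_val = 20
20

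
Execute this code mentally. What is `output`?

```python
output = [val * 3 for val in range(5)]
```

Let's trace through this code step by step.

Initialize: output = [val * 3 for val in range(5)]

After execution: output = [0, 3, 6, 9, 12]
[0, 3, 6, 9, 12]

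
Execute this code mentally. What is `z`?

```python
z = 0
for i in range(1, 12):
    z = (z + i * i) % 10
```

Let's trace through this code step by step.

Initialize: z = 0
Entering loop: for i in range(1, 12):

After execution: z = 6
6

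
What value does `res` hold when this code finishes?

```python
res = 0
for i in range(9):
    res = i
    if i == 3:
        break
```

Let's trace through this code step by step.

Initialize: res = 0
Entering loop: for i in range(9):

After execution: res = 3
3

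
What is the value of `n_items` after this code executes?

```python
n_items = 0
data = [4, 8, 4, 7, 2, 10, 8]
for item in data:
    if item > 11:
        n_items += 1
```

Let's trace through this code step by step.

Initialize: n_items = 0
Initialize: data = [4, 8, 4, 7, 2, 10, 8]
Entering loop: for item in data:

After execution: n_items = 0
0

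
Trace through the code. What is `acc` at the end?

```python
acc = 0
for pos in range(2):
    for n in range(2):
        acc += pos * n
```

Let's trace through this code step by step.

Initialize: acc = 0
Entering loop: for pos in range(2):

After execution: acc = 1
1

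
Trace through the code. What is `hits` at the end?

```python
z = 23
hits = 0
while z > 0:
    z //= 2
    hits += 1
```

Let's trace through this code step by step.

Initialize: z = 23
Initialize: hits = 0
Entering loop: while z > 0:

After execution: hits = 5
5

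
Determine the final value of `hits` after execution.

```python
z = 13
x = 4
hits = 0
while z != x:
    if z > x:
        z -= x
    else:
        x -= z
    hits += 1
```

Let's trace through this code step by step.

Initialize: z = 13
Initialize: x = 4
Initialize: hits = 0
Entering loop: while z != x:

After execution: hits = 6
6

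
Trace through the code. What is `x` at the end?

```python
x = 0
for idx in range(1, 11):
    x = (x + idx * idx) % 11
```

Let's trace through this code step by step.

Initialize: x = 0
Entering loop: for idx in range(1, 11):

After execution: x = 0
0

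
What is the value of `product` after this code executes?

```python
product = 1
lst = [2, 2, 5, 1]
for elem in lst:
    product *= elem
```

Let's trace through this code step by step.

Initialize: product = 1
Initialize: lst = [2, 2, 5, 1]
Entering loop: for elem in lst:

After execution: product = 20
20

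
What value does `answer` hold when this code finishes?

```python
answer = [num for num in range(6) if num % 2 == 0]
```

Let's trace through this code step by step.

Initialize: answer = [num for num in range(6) if num % 2 == 0]

After execution: answer = [0, 2, 4]
[0, 2, 4]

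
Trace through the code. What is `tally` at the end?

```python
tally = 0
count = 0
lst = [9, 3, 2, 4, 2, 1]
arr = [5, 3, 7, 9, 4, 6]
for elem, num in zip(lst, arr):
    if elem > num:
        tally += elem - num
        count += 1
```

Let's trace through this code step by step.

Initialize: tally = 0
Initialize: count = 0
Initialize: lst = [9, 3, 2, 4, 2, 1]
Initialize: arr = [5, 3, 7, 9, 4, 6]
Entering loop: for elem, num in zip(lst, arr):

After execution: tally = 4
4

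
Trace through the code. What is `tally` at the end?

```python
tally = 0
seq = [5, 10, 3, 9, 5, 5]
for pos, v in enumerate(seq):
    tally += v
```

Let's trace through this code step by step.

Initialize: tally = 0
Initialize: seq = [5, 10, 3, 9, 5, 5]
Entering loop: for pos, v in enumerate(seq):

After execution: tally = 37
37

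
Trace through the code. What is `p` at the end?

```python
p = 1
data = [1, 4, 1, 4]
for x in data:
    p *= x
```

Let's trace through this code step by step.

Initialize: p = 1
Initialize: data = [1, 4, 1, 4]
Entering loop: for x in data:

After execution: p = 16
16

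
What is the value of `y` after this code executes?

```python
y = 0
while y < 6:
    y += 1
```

Let's trace through this code step by step.

Initialize: y = 0
Entering loop: while y < 6:

After execution: y = 6
6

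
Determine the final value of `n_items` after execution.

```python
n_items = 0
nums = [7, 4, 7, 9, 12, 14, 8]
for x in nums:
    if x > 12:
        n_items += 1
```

Let's trace through this code step by step.

Initialize: n_items = 0
Initialize: nums = [7, 4, 7, 9, 12, 14, 8]
Entering loop: for x in nums:

After execution: n_items = 1
1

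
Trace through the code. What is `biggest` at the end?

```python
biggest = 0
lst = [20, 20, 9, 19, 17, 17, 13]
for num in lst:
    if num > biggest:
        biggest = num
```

Let's trace through this code step by step.

Initialize: biggest = 0
Initialize: lst = [20, 20, 9, 19, 17, 17, 13]
Entering loop: for num in lst:

After execution: biggest = 20
20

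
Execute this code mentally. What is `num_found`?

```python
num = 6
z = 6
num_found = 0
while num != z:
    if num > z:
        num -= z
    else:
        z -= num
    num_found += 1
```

Let's trace through this code step by step.

Initialize: num = 6
Initialize: z = 6
Initialize: num_found = 0
Entering loop: while num != z:

After execution: num_found = 0
0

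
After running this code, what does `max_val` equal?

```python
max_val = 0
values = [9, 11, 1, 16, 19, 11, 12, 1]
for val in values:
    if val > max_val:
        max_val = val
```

Let's trace through this code step by step.

Initialize: max_val = 0
Initialize: values = [9, 11, 1, 16, 19, 11, 12, 1]
Entering loop: for val in values:

After execution: max_val = 19
19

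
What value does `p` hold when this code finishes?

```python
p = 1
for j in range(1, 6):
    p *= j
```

Let's trace through this code step by step.

Initialize: p = 1
Entering loop: for j in range(1, 6):

After execution: p = 120
120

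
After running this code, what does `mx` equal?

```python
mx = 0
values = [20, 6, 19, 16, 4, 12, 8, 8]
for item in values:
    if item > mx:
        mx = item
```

Let's trace through this code step by step.

Initialize: mx = 0
Initialize: values = [20, 6, 19, 16, 4, 12, 8, 8]
Entering loop: for item in values:

After execution: mx = 20
20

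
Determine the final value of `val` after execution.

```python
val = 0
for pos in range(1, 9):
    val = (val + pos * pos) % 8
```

Let's trace through this code step by step.

Initialize: val = 0
Entering loop: for pos in range(1, 9):

After execution: val = 4
4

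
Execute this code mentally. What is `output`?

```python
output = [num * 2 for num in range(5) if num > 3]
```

Let's trace through this code step by step.

Initialize: output = [num * 2 for num in range(5) if num > 3]

After execution: output = [8]
[8]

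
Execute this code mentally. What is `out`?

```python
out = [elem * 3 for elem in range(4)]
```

Let's trace through this code step by step.

Initialize: out = [elem * 3 for elem in range(4)]

After execution: out = [0, 3, 6, 9]
[0, 3, 6, 9]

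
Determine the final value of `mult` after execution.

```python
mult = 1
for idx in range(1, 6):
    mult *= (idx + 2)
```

Let's trace through this code step by step.

Initialize: mult = 1
Entering loop: for idx in range(1, 6):

After execution: mult = 2520
2520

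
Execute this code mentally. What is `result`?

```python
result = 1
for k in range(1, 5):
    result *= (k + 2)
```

Let's trace through this code step by step.

Initialize: result = 1
Entering loop: for k in range(1, 5):

After execution: result = 360
360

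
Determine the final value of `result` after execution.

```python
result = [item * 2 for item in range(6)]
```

Let's trace through this code step by step.

Initialize: result = [item * 2 for item in range(6)]

After execution: result = [0, 2, 4, 6, 8, 10]
[0, 2, 4, 6, 8, 10]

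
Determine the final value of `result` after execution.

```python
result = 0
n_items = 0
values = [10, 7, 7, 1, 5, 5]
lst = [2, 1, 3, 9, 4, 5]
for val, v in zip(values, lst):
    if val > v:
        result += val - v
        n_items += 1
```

Let's trace through this code step by step.

Initialize: result = 0
Initialize: n_items = 0
Initialize: values = [10, 7, 7, 1, 5, 5]
Initialize: lst = [2, 1, 3, 9, 4, 5]
Entering loop: for val, v in zip(values, lst):

After execution: result = 19
19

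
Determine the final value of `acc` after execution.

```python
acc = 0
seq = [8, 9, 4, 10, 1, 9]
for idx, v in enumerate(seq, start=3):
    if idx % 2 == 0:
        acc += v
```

Let's trace through this code step by step.

Initialize: acc = 0
Initialize: seq = [8, 9, 4, 10, 1, 9]
Entering loop: for idx, v in enumerate(seq, start=3):

After execution: acc = 28
28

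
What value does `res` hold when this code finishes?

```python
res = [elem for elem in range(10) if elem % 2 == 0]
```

Let's trace through this code step by step.

Initialize: res = [elem for elem in range(10) if elem % 2 == 0]

After execution: res = [0, 2, 4, 6, 8]
[0, 2, 4, 6, 8]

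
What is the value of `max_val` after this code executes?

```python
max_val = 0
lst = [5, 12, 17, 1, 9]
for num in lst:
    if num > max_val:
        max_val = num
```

Let's trace through this code step by step.

Initialize: max_val = 0
Initialize: lst = [5, 12, 17, 1, 9]
Entering loop: for num in lst:

After execution: max_val = 17
17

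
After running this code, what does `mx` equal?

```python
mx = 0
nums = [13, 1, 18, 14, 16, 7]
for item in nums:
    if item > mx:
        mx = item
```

Let's trace through this code step by step.

Initialize: mx = 0
Initialize: nums = [13, 1, 18, 14, 16, 7]
Entering loop: for item in nums:

After execution: mx = 18
18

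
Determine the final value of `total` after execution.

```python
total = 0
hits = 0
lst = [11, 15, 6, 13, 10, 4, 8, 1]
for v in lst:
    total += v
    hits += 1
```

Let's trace through this code step by step.

Initialize: total = 0
Initialize: hits = 0
Initialize: lst = [11, 15, 6, 13, 10, 4, 8, 1]
Entering loop: for v in lst:

After execution: total = 68
68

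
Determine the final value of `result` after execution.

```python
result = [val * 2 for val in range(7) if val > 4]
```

Let's trace through this code step by step.

Initialize: result = [val * 2 for val in range(7) if val > 4]

After execution: result = [10, 12]
[10, 12]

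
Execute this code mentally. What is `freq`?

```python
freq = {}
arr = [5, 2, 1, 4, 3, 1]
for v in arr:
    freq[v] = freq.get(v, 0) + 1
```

Let's trace through this code step by step.

Initialize: freq = {}
Initialize: arr = [5, 2, 1, 4, 3, 1]
Entering loop: for v in arr:

After execution: freq = {5: 1, 2: 1, 1: 2, 4: 1, 3: 1}
{5: 1, 2: 1, 1: 2, 4: 1, 3: 1}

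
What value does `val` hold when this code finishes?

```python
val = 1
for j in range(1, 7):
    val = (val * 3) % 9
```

Let's trace through this code step by step.

Initialize: val = 1
Entering loop: for j in range(1, 7):

After execution: val = 0
0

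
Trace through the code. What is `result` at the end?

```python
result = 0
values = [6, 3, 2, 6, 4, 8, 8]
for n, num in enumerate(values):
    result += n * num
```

Let's trace through this code step by step.

Initialize: result = 0
Initialize: values = [6, 3, 2, 6, 4, 8, 8]
Entering loop: for n, num in enumerate(values):

After execution: result = 129
129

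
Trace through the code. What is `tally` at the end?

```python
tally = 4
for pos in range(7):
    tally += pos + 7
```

Let's trace through this code step by step.

Initialize: tally = 4
Entering loop: for pos in range(7):

After execution: tally = 74
74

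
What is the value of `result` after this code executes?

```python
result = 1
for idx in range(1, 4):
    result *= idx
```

Let's trace through this code step by step.

Initialize: result = 1
Entering loop: for idx in range(1, 4):

After execution: result = 6
6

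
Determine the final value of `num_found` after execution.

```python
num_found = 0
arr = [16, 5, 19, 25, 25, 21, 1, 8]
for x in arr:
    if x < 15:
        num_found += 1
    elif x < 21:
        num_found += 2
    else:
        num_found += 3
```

Let's trace through this code step by step.

Initialize: num_found = 0
Initialize: arr = [16, 5, 19, 25, 25, 21, 1, 8]
Entering loop: for x in arr:

After execution: num_found = 16
16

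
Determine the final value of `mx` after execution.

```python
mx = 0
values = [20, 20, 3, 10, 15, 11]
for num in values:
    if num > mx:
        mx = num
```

Let's trace through this code step by step.

Initialize: mx = 0
Initialize: values = [20, 20, 3, 10, 15, 11]
Entering loop: for num in values:

After execution: mx = 20
20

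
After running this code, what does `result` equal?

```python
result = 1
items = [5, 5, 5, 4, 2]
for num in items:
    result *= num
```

Let's trace through this code step by step.

Initialize: result = 1
Initialize: items = [5, 5, 5, 4, 2]
Entering loop: for num in items:

After execution: result = 1000
1000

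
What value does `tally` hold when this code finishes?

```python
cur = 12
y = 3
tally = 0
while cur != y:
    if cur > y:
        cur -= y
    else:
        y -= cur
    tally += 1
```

Let's trace through this code step by step.

Initialize: cur = 12
Initialize: y = 3
Initialize: tally = 0
Entering loop: while cur != y:

After execution: tally = 3
3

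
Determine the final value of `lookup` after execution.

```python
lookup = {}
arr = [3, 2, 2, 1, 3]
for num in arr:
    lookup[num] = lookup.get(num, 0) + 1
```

Let's trace through this code step by step.

Initialize: lookup = {}
Initialize: arr = [3, 2, 2, 1, 3]
Entering loop: for num in arr:

After execution: lookup = {3: 2, 2: 2, 1: 1}
{3: 2, 2: 2, 1: 1}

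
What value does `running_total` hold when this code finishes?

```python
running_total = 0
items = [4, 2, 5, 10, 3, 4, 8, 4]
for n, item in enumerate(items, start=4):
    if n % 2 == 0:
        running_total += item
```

Let's trace through this code step by step.

Initialize: running_total = 0
Initialize: items = [4, 2, 5, 10, 3, 4, 8, 4]
Entering loop: for n, item in enumerate(items, start=4):

After execution: running_total = 20
20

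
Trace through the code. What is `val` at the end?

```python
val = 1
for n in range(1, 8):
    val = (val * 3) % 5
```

Let's trace through this code step by step.

Initialize: val = 1
Entering loop: for n in range(1, 8):

After execution: val = 2
2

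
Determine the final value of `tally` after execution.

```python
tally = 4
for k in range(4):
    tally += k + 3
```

Let's trace through this code step by step.

Initialize: tally = 4
Entering loop: for k in range(4):

After execution: tally = 22
22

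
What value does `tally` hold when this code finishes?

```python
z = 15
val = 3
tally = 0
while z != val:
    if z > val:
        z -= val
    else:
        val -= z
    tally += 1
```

Let's trace through this code step by step.

Initialize: z = 15
Initialize: val = 3
Initialize: tally = 0
Entering loop: while z != val:

After execution: tally = 4
4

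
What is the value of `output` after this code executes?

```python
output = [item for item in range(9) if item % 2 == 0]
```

Let's trace through this code step by step.

Initialize: output = [item for item in range(9) if item % 2 == 0]

After execution: output = [0, 2, 4, 6, 8]
[0, 2, 4, 6, 8]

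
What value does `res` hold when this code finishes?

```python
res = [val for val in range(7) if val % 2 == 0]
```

Let's trace through this code step by step.

Initialize: res = [val for val in range(7) if val % 2 == 0]

After execution: res = [0, 2, 4, 6]
[0, 2, 4, 6]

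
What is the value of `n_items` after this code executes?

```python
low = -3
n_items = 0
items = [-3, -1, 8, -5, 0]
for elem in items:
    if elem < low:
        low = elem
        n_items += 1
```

Let's trace through this code step by step.

Initialize: low = -3
Initialize: n_items = 0
Initialize: items = [-3, -1, 8, -5, 0]
Entering loop: for elem in items:

After execution: n_items = 1
1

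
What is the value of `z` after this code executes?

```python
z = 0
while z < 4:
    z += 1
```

Let's trace through this code step by step.

Initialize: z = 0
Entering loop: while z < 4:

After execution: z = 4
4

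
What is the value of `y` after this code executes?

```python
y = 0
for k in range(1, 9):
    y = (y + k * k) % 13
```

Let's trace through this code step by step.

Initialize: y = 0
Entering loop: for k in range(1, 9):

After execution: y = 9
9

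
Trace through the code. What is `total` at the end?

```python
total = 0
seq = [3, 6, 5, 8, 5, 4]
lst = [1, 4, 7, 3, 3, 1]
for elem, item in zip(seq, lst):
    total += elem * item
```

Let's trace through this code step by step.

Initialize: total = 0
Initialize: seq = [3, 6, 5, 8, 5, 4]
Initialize: lst = [1, 4, 7, 3, 3, 1]
Entering loop: for elem, item in zip(seq, lst):

After execution: total = 105
105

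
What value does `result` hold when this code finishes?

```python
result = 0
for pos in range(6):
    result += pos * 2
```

Let's trace through this code step by step.

Initialize: result = 0
Entering loop: for pos in range(6):

After execution: result = 30
30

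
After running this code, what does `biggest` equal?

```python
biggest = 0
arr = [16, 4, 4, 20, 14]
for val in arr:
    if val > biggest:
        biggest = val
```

Let's trace through this code step by step.

Initialize: biggest = 0
Initialize: arr = [16, 4, 4, 20, 14]
Entering loop: for val in arr:

After execution: biggest = 20
20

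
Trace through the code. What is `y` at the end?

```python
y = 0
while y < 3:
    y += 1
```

Let's trace through this code step by step.

Initialize: y = 0
Entering loop: while y < 3:

After execution: y = 3
3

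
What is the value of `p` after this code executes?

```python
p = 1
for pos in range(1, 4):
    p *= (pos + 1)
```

Let's trace through this code step by step.

Initialize: p = 1
Entering loop: for pos in range(1, 4):

After execution: p = 24
24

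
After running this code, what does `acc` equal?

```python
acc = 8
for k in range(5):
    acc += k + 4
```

Let's trace through this code step by step.

Initialize: acc = 8
Entering loop: for k in range(5):

After execution: acc = 38
38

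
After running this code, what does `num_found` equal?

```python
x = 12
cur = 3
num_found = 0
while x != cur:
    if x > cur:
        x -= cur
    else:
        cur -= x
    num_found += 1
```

Let's trace through this code step by step.

Initialize: x = 12
Initialize: cur = 3
Initialize: num_found = 0
Entering loop: while x != cur:

After execution: num_found = 3
3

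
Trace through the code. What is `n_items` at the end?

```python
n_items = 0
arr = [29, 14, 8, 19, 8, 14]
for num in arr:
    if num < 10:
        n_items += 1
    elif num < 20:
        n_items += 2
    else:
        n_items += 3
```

Let's trace through this code step by step.

Initialize: n_items = 0
Initialize: arr = [29, 14, 8, 19, 8, 14]
Entering loop: for num in arr:

After execution: n_items = 11
11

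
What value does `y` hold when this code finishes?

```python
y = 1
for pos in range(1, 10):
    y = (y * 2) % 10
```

Let's trace through this code step by step.

Initialize: y = 1
Entering loop: for pos in range(1, 10):

After execution: y = 2
2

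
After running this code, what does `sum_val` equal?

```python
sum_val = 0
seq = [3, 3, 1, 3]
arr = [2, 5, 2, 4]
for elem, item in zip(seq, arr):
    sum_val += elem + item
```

Let's trace through this code step by step.

Initialize: sum_val = 0
Initialize: seq = [3, 3, 1, 3]
Initialize: arr = [2, 5, 2, 4]
Entering loop: for elem, item in zip(seq, arr):

After execution: sum_val = 23
23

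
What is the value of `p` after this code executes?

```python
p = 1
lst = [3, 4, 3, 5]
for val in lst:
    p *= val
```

Let's trace through this code step by step.

Initialize: p = 1
Initialize: lst = [3, 4, 3, 5]
Entering loop: for val in lst:

After execution: p = 180
180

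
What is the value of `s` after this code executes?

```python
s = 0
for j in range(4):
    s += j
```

Let's trace through this code step by step.

Initialize: s = 0
Entering loop: for j in range(4):

After execution: s = 6
6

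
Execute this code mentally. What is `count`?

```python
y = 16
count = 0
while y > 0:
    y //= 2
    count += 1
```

Let's trace through this code step by step.

Initialize: y = 16
Initialize: count = 0
Entering loop: while y > 0:

After execution: count = 5
5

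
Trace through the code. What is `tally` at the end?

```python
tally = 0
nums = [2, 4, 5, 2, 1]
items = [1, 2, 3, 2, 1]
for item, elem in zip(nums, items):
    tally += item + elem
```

Let's trace through this code step by step.

Initialize: tally = 0
Initialize: nums = [2, 4, 5, 2, 1]
Initialize: items = [1, 2, 3, 2, 1]
Entering loop: for item, elem in zip(nums, items):

After execution: tally = 23
23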